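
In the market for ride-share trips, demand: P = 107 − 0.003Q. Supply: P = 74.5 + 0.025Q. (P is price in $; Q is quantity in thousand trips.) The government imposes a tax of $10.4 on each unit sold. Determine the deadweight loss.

Competitive equilibrium: 107 − 0.003Q = 74.5 + 0.025Q → Q* = 1160.7143, P* = 103.5179.
With the tax, the buyer price exceeds the seller price by 10.4: (107 − 0.003Q) − (74.5 + 0.025Q) = 10.4 → Q' = 789.2857.
ΔQ = 1160.7143 − 789.2857 = 371.4286; the wedge equals the tax, 10.4.
Deadweight loss = ½ × 371.4286 × 10.4 = $1931.43 thousand.

$1931.43 thousand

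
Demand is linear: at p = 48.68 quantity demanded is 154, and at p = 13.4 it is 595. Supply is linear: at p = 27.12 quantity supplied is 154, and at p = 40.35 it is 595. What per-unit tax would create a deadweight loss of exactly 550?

11

Demand slope = (13.4 − 48.68)/(595 − 154) = −0.08, so p = 61 − 0.08q.
Supply slope = (40.35 − 27.12)/(595 − 154) = 0.03, so p = 22.5 + 0.03q.
Competitive equilibrium: 61 − 0.08q = 22.5 + 0.03q → q* = 350, p* = 33.
A tax t gives Δq = t/0.11 and wedge t, so DWL = t²/0.22.
t²/0.22 = 550 → t² = 121 → t = 11.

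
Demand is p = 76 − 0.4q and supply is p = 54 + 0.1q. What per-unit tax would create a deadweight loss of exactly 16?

4

Competitive equilibrium: 76 − 0.4q = 54 + 0.1q → q* = 44, p* = 58.4.
A tax t gives Δq = t/0.5 and wedge t, so DWL = t²/1.
t²/1 = 16 → t² = 16 → t = 4.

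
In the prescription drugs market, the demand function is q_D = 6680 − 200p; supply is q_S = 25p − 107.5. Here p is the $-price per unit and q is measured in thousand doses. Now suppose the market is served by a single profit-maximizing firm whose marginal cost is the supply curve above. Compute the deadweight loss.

$94.09 thousand

In inverse form: demand p = 33.4 − 0.005q, supply p = 4.3 + 0.04q.
Competitive equilibrium: 33.4 − 0.005q = 4.3 + 0.04q → q* = 646.6667, p* = 30.1667.
Marginal revenue: MR = 33.4 − 0.01q. Set MR = MC: 33.4 − 0.01q = 4.3 + 0.04q → q_m = 582.
Price p_m = 33.4 − 0.005·582 = 30.49; MC(q_m) = 4.3 + 0.04·582 = 27.58.
Competitive q* = 646.6667, so Δq = 64.6667; wedge = 30.49 − 27.58 = 2.91.
The triangle = ½ × 64.6667 × 2.91 = $94.09 thousand.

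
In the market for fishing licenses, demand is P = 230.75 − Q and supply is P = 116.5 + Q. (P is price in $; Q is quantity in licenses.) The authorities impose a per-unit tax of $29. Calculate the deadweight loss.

Competitive equilibrium: 230.75 − Q = 116.5 + Q → Q* = 57.125, P* = 173.625.
With the tax, the buyer price exceeds the seller price by 29: (230.75 − Q) − (116.5 + Q) = 29 → Q' = 42.625.
ΔQ = 57.125 − 42.625 = 14.5; the wedge equals the tax, 29.
Deadweight loss = ½ × 14.5 × 29 = $210.25.

$210.25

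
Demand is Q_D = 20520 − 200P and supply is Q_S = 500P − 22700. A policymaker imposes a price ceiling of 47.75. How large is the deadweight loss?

171325.04

In inverse form: demand P = 102.6 − 0.005Q, supply P = 45.4 + 0.002Q.
Competitive equilibrium: 102.6 − 0.005Q = 45.4 + 0.002Q → Q* = 8171.42857, P* = 61.74286.
At the ceiling P = 47.75, quantity supplied = (47.75 − 45.4)/0.002 = 1175.
Willingness to pay at Q' = 1175: 102.6 − 0.005·1175 = 96.725.
ΔQ = 8171.42857 − 1175 = 6996.42857; wedge = 96.725 − 47.75 = 48.975.
Deadweight loss = ½ × 6996.42857 × 48.975 = 171325.04.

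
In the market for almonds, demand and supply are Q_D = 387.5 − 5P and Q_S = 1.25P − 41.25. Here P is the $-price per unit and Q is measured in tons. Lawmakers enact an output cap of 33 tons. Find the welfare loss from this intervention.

In inverse form: demand P = 77.5 − 0.2Q, supply P = 33 + 0.8Q.
Competitive equilibrium: 77.5 − 0.2Q = 33 + 0.8Q → Q* = 44.5, P* = 68.6.
At Q = 33: demand price = 77.5 − 0.2·33 = 70.9; supply price = 33 + 0.8·33 = 59.4.
ΔQ = 44.5 − 33 = 11.5; wedge = 70.9 − 59.4 = 11.5.
DWL = ½ × 11.5 × 11.5 = $66.125.

$66.125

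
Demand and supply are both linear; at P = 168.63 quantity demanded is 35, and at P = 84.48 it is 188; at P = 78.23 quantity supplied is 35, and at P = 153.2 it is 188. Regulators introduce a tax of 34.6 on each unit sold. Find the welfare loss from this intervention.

Demand slope = (84.48 − 168.63)/(188 − 35) = −0.55, so P = 187.88 − 0.55Q.
Supply slope = (153.2 − 78.23)/(188 − 35) = 0.49, so P = 61.08 + 0.49Q.
Competitive equilibrium: 187.88 − 0.55Q = 61.08 + 0.49Q → Q* = 121.9231, P* = 120.8223.
With the tax, the buyer price exceeds the seller price by 34.6: (187.88 − 0.55Q) − (61.08 + 0.49Q) = 34.6 → Q' = 88.6538.
ΔQ = 121.9231 − 88.6538 = 33.2693; the wedge equals the tax, 34.6.
DWL = ½ × 33.2693 × 34.6 = 575.56.

575.56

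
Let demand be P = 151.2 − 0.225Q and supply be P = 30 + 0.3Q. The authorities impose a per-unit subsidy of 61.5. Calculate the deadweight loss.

3602.14

Competitive equilibrium: 151.2 − 0.225Q = 30 + 0.3Q → Q* = 230.8571, P* = 99.2571.
The subsidy lowers effective supply by 61.5: P = 0.3Q − 31.5.
New quantity: 151.2 − 0.225Q = 0.3Q − 31.5 → Q' = 348.
Overproduction ΔQ = 348 − 230.8571 = 117.1429; wedge = subsidy = 61.5.
Welfare loss = ½ × 117.1429 × 61.5 = 3602.14.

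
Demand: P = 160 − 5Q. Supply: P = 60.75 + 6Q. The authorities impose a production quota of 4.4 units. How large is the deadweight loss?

Competitive equilibrium: 160 − 5Q = 60.75 + 6Q → Q* = 9.0227, P* = 114.8864.
At Q = 4.4: demand price = 160 − 5·4.4 = 138; supply price = 60.75 + 6·4.4 = 87.15.
ΔQ = 9.0227 − 4.4 = 4.6227; wedge = 138 − 87.15 = 50.85.
Welfare loss = ½ × 4.6227 × 50.85 = 117.53.

117.53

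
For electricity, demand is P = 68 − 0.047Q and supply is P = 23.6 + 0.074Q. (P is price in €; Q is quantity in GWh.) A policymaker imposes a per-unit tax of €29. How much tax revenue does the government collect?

€3690.91

Competitive equilibrium: 68 − 0.047Q = 23.6 + 0.074Q → Q* = 366.9421, P* = 50.7537.
With the tax, the buyer price exceeds the seller price by 29: (68 − 0.047Q) − (23.6 + 0.074Q) = 29 → Q' = 127.2727.
Tax revenue = 29 × 127.2727 = €3690.91.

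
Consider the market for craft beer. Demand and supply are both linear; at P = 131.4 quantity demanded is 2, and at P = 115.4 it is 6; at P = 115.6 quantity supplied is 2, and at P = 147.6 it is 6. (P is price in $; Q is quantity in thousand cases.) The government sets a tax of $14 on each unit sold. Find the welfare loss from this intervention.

$8.17 thousand

Demand slope = (115.4 − 131.4)/(6 − 2) = −4, so P = 139.4 − 4Q.
Supply slope = (147.6 − 115.6)/(6 − 2) = 8, so P = 99.6 + 8Q.
Competitive equilibrium: 139.4 − 4Q = 99.6 + 8Q → Q* = 3.3167, P* = 126.1333.
With the tax, the buyer price exceeds the seller price by 14: (139.4 − 4Q) − (99.6 + 8Q) = 14 → Q' = 2.15.
ΔQ = 3.3167 − 2.15 = 1.1667; the wedge equals the tax, 14.
DWL = ½ × 1.1667 × 14 = $8.17 thousand.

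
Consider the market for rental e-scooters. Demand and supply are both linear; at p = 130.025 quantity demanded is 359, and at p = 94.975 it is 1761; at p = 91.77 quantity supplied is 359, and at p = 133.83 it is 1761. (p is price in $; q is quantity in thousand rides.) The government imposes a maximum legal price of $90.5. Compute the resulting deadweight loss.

Demand slope = (94.975 − 130.025)/(1761 − 359) = −0.025, so p = 139 − 0.025q.
Supply slope = (133.83 − 91.77)/(1761 − 359) = 0.03, so p = 81 + 0.03q.
Competitive equilibrium: 139 − 0.025q = 81 + 0.03q → q* = 1054.54545, p* = 112.63636.
At the ceiling p = 90.5, quantity supplied = (90.5 − 81)/0.03 = 316.66667.
Willingness to pay at q' = 316.66667: 139 − 0.025·316.66667 = 131.08333.
Δq = 1054.54545 − 316.66667 = 737.87878; wedge = 131.08333 − 90.5 = 40.58333.
Welfare loss = ½ × 737.87878 × 40.58333 = $14972.79 thousand.

$14972.79 thousand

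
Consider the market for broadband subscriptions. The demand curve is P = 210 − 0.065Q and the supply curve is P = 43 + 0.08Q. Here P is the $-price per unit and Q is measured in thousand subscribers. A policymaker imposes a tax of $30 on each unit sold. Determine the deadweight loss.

$3103.45 thousand

Competitive equilibrium: 210 − 0.065Q = 43 + 0.08Q → Q* = 1151.7241, P* = 135.1379.
With the tax, the buyer price exceeds the seller price by 30: (210 − 0.065Q) − (43 + 0.08Q) = 30 → Q' = 944.8276.
ΔQ = 1151.7241 − 944.8276 = 206.8965; the wedge equals the tax, 30.
The triangle = ½ × 206.8965 × 30 = $3103.45 thousand.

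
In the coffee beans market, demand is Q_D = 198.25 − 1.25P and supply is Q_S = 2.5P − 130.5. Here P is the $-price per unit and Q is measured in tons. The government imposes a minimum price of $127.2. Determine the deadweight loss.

In inverse form: demand P = 158.6 − 0.8Q, supply P = 52.2 + 0.4Q.
Competitive equilibrium: 158.6 − 0.8Q = 52.2 + 0.4Q → Q* = 88.66667, P* = 87.66667.
At the floor P = 127.2, quantity demanded = (158.6 − 127.2)/0.8 = 39.25.
Sellers' marginal cost at Q' = 39.25: 52.2 + 0.4·39.25 = 67.9.
ΔQ = 88.66667 − 39.25 = 49.41667; wedge = 127.2 − 67.9 = 59.3.
Deadweight loss = ½ × 49.41667 × 59.3 = $1465.20.

$1465.20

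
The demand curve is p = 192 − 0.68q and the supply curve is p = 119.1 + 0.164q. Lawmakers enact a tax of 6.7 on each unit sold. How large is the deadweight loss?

26.59

Competitive equilibrium: 192 − 0.68q = 119.1 + 0.164q → q* = 86.3744, p* = 133.2654.
With the tax, the buyer price exceeds the seller price by 6.7: (192 − 0.68q) − (119.1 + 0.164q) = 6.7 → q' = 78.436.
Δq = 86.3744 − 78.436 = 7.9384; the wedge equals the tax, 6.7.
The triangle = ½ × 7.9384 × 6.7 = 26.59.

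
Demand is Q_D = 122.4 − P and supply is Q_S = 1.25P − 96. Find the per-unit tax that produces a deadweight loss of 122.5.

In inverse form: demand P = 122.4 − Q, supply P = 76.8 + 0.8Q.
Competitive equilibrium: 122.4 − Q = 76.8 + 0.8Q → Q* = 25.3333, P* = 97.0667.
A tax t gives ΔQ = t/1.8 and wedge t, so DWL = t²/3.6.
t²/3.6 = 122.5 → t² = 441 → t = 21.

21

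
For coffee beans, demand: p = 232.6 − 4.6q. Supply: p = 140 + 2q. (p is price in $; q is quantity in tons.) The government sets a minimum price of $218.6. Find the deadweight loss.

$398.34

Competitive equilibrium: 232.6 − 4.6q = 140 + 2q → q* = 14.0303, p* = 168.0606.
At the floor p = 218.6, quantity demanded = (232.6 − 218.6)/4.6 = 3.0435.
Sellers' marginal cost at q' = 3.0435: 140 + 2·3.0435 = 146.087.
Δq = 14.0303 − 3.0435 = 10.9868; wedge = 218.6 − 146.087 = 72.513.
The triangle = ½ × 10.9868 × 72.513 = $398.34.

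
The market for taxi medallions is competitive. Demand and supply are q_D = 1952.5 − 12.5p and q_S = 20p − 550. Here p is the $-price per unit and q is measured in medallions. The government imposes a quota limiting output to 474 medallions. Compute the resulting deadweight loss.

$17306.64

In inverse form: demand p = 156.2 − 0.08q, supply p = 27.5 + 0.05q.
Competitive equilibrium: 156.2 − 0.08q = 27.5 + 0.05q → q* = 990, p* = 77.
At q = 474: demand price = 156.2 − 0.08·474 = 118.28; supply price = 27.5 + 0.05·474 = 51.2.
Δq = 990 − 474 = 516; wedge = 118.28 − 51.2 = 67.08.
Deadweight loss = ½ × 516 × 67.08 = $17306.64.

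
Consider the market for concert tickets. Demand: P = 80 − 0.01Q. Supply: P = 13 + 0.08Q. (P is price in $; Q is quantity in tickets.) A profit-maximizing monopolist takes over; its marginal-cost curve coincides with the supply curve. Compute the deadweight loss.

$249.39

Competitive equilibrium: 80 − 0.01Q = 13 + 0.08Q → Q* = 744.4444, P* = 72.5556.
Marginal revenue: MR = 80 − 0.02Q. Set MR = MC: 80 − 0.02Q = 13 + 0.08Q → Q_m = 670.
Price P_m = 80 − 0.01·670 = 73.3; MC(Q_m) = 13 + 0.08·670 = 66.6.
Competitive Q* = 744.4444, so ΔQ = 74.4444; wedge = 73.3 − 66.6 = 6.7.
DWL = ½ × 74.4444 × 6.7 = $249.39.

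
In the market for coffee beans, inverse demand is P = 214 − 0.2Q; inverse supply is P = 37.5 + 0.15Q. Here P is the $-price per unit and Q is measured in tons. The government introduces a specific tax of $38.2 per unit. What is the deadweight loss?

Competitive equilibrium: 214 − 0.2Q = 37.5 + 0.15Q → Q* = 504.2857, P* = 113.1429.
With the tax, the buyer price exceeds the seller price by 38.2: (214 − 0.2Q) − (37.5 + 0.15Q) = 38.2 → Q' = 395.1429.
ΔQ = 504.2857 − 395.1429 = 109.1428; the wedge equals the tax, 38.2.
DWL = ½ × 109.1428 × 38.2 = $2084.63.

$2084.63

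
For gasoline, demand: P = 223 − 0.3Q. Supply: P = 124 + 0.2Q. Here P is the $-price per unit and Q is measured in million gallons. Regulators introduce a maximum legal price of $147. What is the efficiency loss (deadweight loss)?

Competitive equilibrium: 223 − 0.3Q = 124 + 0.2Q → Q* = 198, P* = 163.6.
At the ceiling P = 147, quantity supplied = (147 − 124)/0.2 = 115.
Willingness to pay at Q' = 115: 223 − 0.3·115 = 188.5.
ΔQ = 198 − 115 = 83; wedge = 188.5 − 147 = 41.5.
Welfare loss = ½ × 83 × 41.5 = $1722.25 million.

$1722.25 million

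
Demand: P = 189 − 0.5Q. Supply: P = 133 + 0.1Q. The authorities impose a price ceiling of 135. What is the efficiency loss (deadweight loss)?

Competitive equilibrium: 189 − 0.5Q = 133 + 0.1Q → Q* = 93.3333, P* = 142.3333.
At the ceiling P = 135, quantity supplied = (135 − 133)/0.1 = 20.
Willingness to pay at Q' = 20: 189 − 0.5·20 = 179.
ΔQ = 93.3333 − 20 = 73.3333; wedge = 179 − 135 = 44.
Welfare loss = ½ × 73.3333 × 44 = 1613.33.

1613.33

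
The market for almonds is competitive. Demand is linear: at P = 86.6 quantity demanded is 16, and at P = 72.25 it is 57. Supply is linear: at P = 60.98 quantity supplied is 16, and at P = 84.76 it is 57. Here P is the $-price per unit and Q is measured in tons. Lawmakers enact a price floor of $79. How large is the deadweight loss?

Demand slope = (72.25 − 86.6)/(57 − 16) = −0.35, so P = 92.2 − 0.35Q.
Supply slope = (84.76 − 60.98)/(57 − 16) = 0.58, so P = 51.7 + 0.58Q.
Competitive equilibrium: 92.2 − 0.35Q = 51.7 + 0.58Q → Q* = 43.5484, P* = 76.9581.
At the floor P = 79, quantity demanded = (92.2 − 79)/0.35 = 37.7143.
Sellers' marginal cost at Q' = 37.7143: 51.7 + 0.58·37.7143 = 73.5743.
ΔQ = 43.5484 − 37.7143 = 5.8341; wedge = 79 − 73.5743 = 5.4257.
Deadweight loss = ½ × 5.8341 × 5.4257 = $15.83.

$15.83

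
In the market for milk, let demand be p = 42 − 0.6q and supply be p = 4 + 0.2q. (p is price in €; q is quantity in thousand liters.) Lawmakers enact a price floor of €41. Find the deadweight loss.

Competitive equilibrium: 42 − 0.6q = 4 + 0.2q → q* = 47.5, p* = 13.5.
At the floor p = 41, quantity demanded = (42 − 41)/0.6 = 1.6667.
Sellers' marginal cost at q' = 1.6667: 4 + 0.2·1.6667 = 4.3333.
Δq = 47.5 − 1.6667 = 45.8333; wedge = 41 − 4.3333 = 36.6667.
Welfare loss = ½ × 45.8333 × 36.6667 = €840.28 thousand.

€840.28 thousand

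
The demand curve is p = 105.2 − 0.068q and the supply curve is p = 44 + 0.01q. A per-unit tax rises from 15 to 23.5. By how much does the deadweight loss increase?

Competitive equilibrium: 105.2 − 0.068q = 44 + 0.01q → q* = 784.6154, p* = 51.8462.
For a per-unit tax t: Δq = t/0.078, so DWL = ½·t·(t/0.078) = t²/0.156.
At t = 15: DWL = 1442.308. At t = 23.5: DWL = 3540.064.
Increase = 3540.064 − 1442.308 = 2097.76.

2097.76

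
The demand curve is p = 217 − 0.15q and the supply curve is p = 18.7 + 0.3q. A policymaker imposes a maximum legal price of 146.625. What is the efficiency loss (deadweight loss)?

Competitive equilibrium: 217 − 0.15q = 18.7 + 0.3q → q* = 440.6667, p* = 150.9.
At the ceiling p = 146.625, quantity supplied = (146.625 − 18.7)/0.3 = 426.4167.
Willingness to pay at q' = 426.4167: 217 − 0.15·426.4167 = 153.0375.
Δq = 440.6667 − 426.4167 = 14.25; wedge = 153.0375 − 146.625 = 6.4125.
The triangle = ½ × 14.25 × 6.4125 = 45.69.

45.69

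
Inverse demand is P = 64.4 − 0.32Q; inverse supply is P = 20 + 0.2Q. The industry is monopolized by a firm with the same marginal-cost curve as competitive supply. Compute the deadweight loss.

Competitive equilibrium: 64.4 − 0.32Q = 20 + 0.2Q → Q* = 85.3846, P* = 37.0769.
Marginal revenue: MR = 64.4 − 0.64Q. Set MR = MC: 64.4 − 0.64Q = 20 + 0.2Q → Q_m = 52.8571.
Price P_m = 64.4 − 0.32·52.8571 = 47.4857; MC(Q_m) = 20 + 0.2·52.8571 = 30.5714.
Competitive Q* = 85.3846, so ΔQ = 32.5275; wedge = 47.4857 − 30.5714 = 16.9143.
Welfare loss = ½ × 32.5275 × 16.9143 = 275.09.

275.09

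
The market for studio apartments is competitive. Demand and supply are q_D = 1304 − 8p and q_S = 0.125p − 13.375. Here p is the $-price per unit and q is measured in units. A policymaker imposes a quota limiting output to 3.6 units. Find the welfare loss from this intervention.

$44.03

In inverse form: demand p = 163 − 0.125q, supply p = 107 + 8q.
Competitive equilibrium: 163 − 0.125q = 107 + 8q → q* = 6.8923, p* = 162.1385.
At q = 3.6: demand price = 163 − 0.125·3.6 = 162.55; supply price = 107 + 8·3.6 = 135.8.
Δq = 6.8923 − 3.6 = 3.2923; wedge = 162.55 − 135.8 = 26.75.
Deadweight loss = ½ × 3.2923 × 26.75 = $44.03.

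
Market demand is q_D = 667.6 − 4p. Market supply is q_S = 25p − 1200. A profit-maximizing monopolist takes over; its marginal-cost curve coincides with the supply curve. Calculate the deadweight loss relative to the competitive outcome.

5224.30

In inverse form: demand p = 166.9 − 0.25q, supply p = 48 + 0.04q.
Competitive equilibrium: 166.9 − 0.25q = 48 + 0.04q → q* = 410, p* = 64.4.
Marginal revenue: MR = 166.9 − 0.5q. Set MR = MC: 166.9 − 0.5q = 48 + 0.04q → q_m = 220.1852.
Price p_m = 166.9 − 0.25·220.1852 = 111.8537; MC(q_m) = 48 + 0.04·220.1852 = 56.8074.
Competitive q* = 410, so Δq = 189.8148; wedge = 111.8537 − 56.8074 = 55.0463.
The triangle = ½ × 189.8148 × 55.0463 = 5224.30.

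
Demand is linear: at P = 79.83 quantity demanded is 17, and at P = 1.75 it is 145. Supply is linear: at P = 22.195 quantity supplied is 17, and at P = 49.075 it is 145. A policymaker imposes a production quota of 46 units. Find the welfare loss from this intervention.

698.88

Demand slope = (1.75 − 79.83)/(145 − 17) = −0.61, so P = 90.2 − 0.61Q.
Supply slope = (49.075 − 22.195)/(145 − 17) = 0.21, so P = 18.625 + 0.21Q.
Competitive equilibrium: 90.2 − 0.61Q = 18.625 + 0.21Q → Q* = 87.2866, P* = 36.9552.
At Q = 46: demand price = 90.2 − 0.61·46 = 62.14; supply price = 18.625 + 0.21·46 = 28.285.
ΔQ = 87.2866 − 46 = 41.2866; wedge = 62.14 − 28.285 = 33.855.
The triangle = ½ × 41.2866 × 33.855 = 698.88.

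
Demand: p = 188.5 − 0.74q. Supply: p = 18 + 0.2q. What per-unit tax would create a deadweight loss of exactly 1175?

47

Competitive equilibrium: 188.5 − 0.74q = 18 + 0.2q → q* = 181.383, p* = 54.2766.
A tax t gives Δq = t/0.94 and wedge t, so DWL = t²/1.88.
t²/1.88 = 1175 → t² = 2209 → t = 47.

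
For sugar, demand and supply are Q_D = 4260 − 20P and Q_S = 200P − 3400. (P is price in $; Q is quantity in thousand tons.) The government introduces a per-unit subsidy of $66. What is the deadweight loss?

In inverse form: demand P = 213 − 0.05Q, supply P = 17 + 0.005Q.
Competitive equilibrium: 213 − 0.05Q = 17 + 0.005Q → Q* = 3563.6364, P* = 34.8182.
The subsidy lowers effective supply by 66: P = 0.005Q − 49.
New quantity: 213 − 0.05Q = 0.005Q − 49 → Q' = 4763.6364.
Overproduction ΔQ = 4763.6364 − 3563.6364 = 1200; wedge = subsidy = 66.
Deadweight loss = ½ × 1200 × 66 = $39600 thousand.

$39600 thousand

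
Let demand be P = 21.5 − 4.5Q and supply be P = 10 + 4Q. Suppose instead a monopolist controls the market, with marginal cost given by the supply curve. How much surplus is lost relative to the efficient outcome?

Competitive equilibrium: 21.5 − 4.5Q = 10 + 4Q → Q* = 1.3529, P* = 15.4118.
Marginal revenue: MR = 21.5 − 9Q. Set MR = MC: 21.5 − 9Q = 10 + 4Q → Q_m = 0.8846.
Price P_m = 21.5 − 4.5·0.8846 = 17.5193; MC(Q_m) = 10 + 4·0.8846 = 13.5384.
Competitive Q* = 1.3529, so ΔQ = 0.4683; wedge = 17.5193 − 13.5384 = 3.9809.
The triangle = ½ × 0.4683 × 3.9809 = 0.93.

0.93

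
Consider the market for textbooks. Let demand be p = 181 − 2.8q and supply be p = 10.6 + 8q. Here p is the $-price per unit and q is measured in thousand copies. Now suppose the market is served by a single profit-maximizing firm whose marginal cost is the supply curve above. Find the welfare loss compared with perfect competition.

Competitive equilibrium: 181 − 2.8q = 10.6 + 8q → q* = 15.7778, p* = 136.8222.
Marginal revenue: MR = 181 − 5.6q. Set MR = MC: 181 − 5.6q = 10.6 + 8q → q_m = 12.5294.
Price p_m = 181 − 2.8·12.5294 = 145.9177; MC(q_m) = 10.6 + 8·12.5294 = 110.8352.
Competitive q* = 15.7778, so Δq = 3.2484; wedge = 145.9177 − 110.8352 = 35.0825.
Deadweight loss = ½ × 3.2484 × 35.0825 = $56.98 thousand.

$56.98 thousand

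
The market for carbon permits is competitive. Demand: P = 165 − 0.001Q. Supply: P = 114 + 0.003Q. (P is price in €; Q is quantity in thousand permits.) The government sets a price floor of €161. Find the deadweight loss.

€153125 thousand

Competitive equilibrium: 165 − 0.001Q = 114 + 0.003Q → Q* = 12750, P* = 152.25.
At the floor P = 161, quantity demanded = (165 − 161)/0.001 = 4000.
Sellers' marginal cost at Q' = 4000: 114 + 0.003·4000 = 126.
ΔQ = 12750 − 4000 = 8750; wedge = 161 − 126 = 35.
Deadweight loss = ½ × 8750 × 35 = €153125 thousand.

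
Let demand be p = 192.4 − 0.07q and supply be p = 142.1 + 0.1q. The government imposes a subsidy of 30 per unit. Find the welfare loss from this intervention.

Competitive equilibrium: 192.4 − 0.07q = 142.1 + 0.1q → q* = 295.8824, p* = 171.6882.
The subsidy lowers effective supply by 30: p = 112.1 + 0.1q.
New quantity: 192.4 − 0.07q = 112.1 + 0.1q → q' = 472.3529.
Overproduction Δq = 472.3529 − 295.8824 = 176.4705; wedge = subsidy = 30.
Welfare loss = ½ × 176.4705 × 30 = 2647.06.

2647.06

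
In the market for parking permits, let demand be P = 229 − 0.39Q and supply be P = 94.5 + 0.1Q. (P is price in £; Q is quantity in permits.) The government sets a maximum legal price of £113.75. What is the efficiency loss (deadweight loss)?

Competitive equilibrium: 229 − 0.39Q = 94.5 + 0.1Q → Q* = 274.4898, P* = 121.949.
At the ceiling P = 113.75, quantity supplied = (113.75 − 94.5)/0.1 = 192.5.
Willingness to pay at Q' = 192.5: 229 − 0.39·192.5 = 153.925.
ΔQ = 274.4898 − 192.5 = 81.9898; wedge = 153.925 − 113.75 = 40.175.
Deadweight loss = ½ × 81.9898 × 40.175 = £1646.97.

£1646.97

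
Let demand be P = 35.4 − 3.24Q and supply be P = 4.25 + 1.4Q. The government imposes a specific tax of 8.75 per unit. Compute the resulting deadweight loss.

8.25

Competitive equilibrium: 35.4 − 3.24Q = 4.25 + 1.4Q → Q* = 6.7134, P* = 13.6487.
With the tax, the buyer price exceeds the seller price by 8.75: (35.4 − 3.24Q) − (4.25 + 1.4Q) = 8.75 → Q' = 4.8276.
ΔQ = 6.7134 − 4.8276 = 1.8858; the wedge equals the tax, 8.75.
Welfare loss = ½ × 1.8858 × 8.75 = 8.25.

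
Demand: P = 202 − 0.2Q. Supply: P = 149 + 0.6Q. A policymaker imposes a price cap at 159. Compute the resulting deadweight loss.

Competitive equilibrium: 202 − 0.2Q = 149 + 0.6Q → Q* = 66.25, P* = 188.75.
At the ceiling P = 159, quantity supplied = (159 − 149)/0.6 = 16.6667.
Willingness to pay at Q' = 16.6667: 202 − 0.2·16.6667 = 198.6667.
ΔQ = 66.25 − 16.6667 = 49.5833; wedge = 198.6667 − 159 = 39.6667.
The triangle = ½ × 49.5833 × 39.6667 = 983.40.

983.40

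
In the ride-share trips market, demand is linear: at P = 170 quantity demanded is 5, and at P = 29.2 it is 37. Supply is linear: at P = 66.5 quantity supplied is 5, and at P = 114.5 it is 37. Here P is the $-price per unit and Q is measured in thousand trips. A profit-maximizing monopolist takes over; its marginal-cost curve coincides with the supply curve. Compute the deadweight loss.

Demand slope = (29.2 − 170)/(37 − 5) = −4.4, so P = 192 − 4.4Q.
Supply slope = (114.5 − 66.5)/(37 − 5) = 1.5, so P = 59 + 1.5Q.
Competitive equilibrium: 192 − 4.4Q = 59 + 1.5Q → Q* = 22.5424, P* = 92.8136.
Marginal revenue: MR = 192 − 8.8Q. Set MR = MC: 192 − 8.8Q = 59 + 1.5Q → Q_m = 12.9126.
Price P_m = 192 − 4.4·12.9126 = 135.1846; MC(Q_m) = 59 + 1.5·12.9126 = 78.3689.
Competitive Q* = 22.5424, so ΔQ = 9.6298; wedge = 135.1846 − 78.3689 = 56.8157.
DWL = ½ × 9.6298 × 56.8157 = $273.56 thousand.

$273.56 thousand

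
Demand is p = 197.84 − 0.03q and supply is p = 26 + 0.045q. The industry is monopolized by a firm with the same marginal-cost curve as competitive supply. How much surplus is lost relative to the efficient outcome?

16070.20

Competitive equilibrium: 197.84 − 0.03q = 26 + 0.045q → q* = 2291.2, p* = 129.104.
Marginal revenue: MR = 197.84 − 0.06q. Set MR = MC: 197.84 − 0.06q = 26 + 0.045q → q_m = 1636.57143.
Price p_m = 197.84 − 0.03·1636.57143 = 148.74286; MC(q_m) = 26 + 0.045·1636.57143 = 99.64571.
Competitive q* = 2291.2, so Δq = 654.62857; wedge = 148.74286 − 99.64571 = 49.09715.
Deadweight loss = ½ × 654.62857 × 49.09715 = 16070.20.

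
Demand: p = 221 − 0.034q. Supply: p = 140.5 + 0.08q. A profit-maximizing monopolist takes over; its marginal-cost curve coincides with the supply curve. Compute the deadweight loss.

1500

Competitive equilibrium: 221 − 0.034q = 140.5 + 0.08q → q* = 706.14035, p* = 196.99123.
Marginal revenue: MR = 221 − 0.068q. Set MR = MC: 221 − 0.068q = 140.5 + 0.08q → q_m = 543.91892.
Price p_m = 221 − 0.034·543.91892 = 202.50676; MC(q_m) = 140.5 + 0.08·543.91892 = 184.01351.
Competitive q* = 706.14035, so Δq = 162.22143; wedge = 202.50676 − 184.01351 = 18.49325.
Deadweight loss = ½ × 162.22143 × 18.49325 = 1500.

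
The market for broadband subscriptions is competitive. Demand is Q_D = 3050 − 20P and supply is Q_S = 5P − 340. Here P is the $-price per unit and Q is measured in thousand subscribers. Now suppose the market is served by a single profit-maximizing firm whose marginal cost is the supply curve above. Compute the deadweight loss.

In inverse form: demand P = 152.5 − 0.05Q, supply P = 68 + 0.2Q.
Competitive equilibrium: 152.5 − 0.05Q = 68 + 0.2Q → Q* = 338, P* = 135.6.
Marginal revenue: MR = 152.5 − 0.1Q. Set MR = MC: 152.5 − 0.1Q = 68 + 0.2Q → Q_m = 281.6667.
Price P_m = 152.5 − 0.05·281.6667 = 138.4167; MC(Q_m) = 68 + 0.2·281.6667 = 124.3333.
Competitive Q* = 338, so ΔQ = 56.3333; wedge = 138.4167 − 124.3333 = 14.0834.
Deadweight loss = ½ × 56.3333 × 14.0834 = $396.68 thousand.

$396.68 thousand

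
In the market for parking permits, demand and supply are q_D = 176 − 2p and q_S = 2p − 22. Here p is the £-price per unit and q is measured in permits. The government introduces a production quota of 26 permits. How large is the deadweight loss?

£1300.50

In inverse form: demand p = 88 − 0.5q, supply p = 11 + 0.5q.
Competitive equilibrium: 88 − 0.5q = 11 + 0.5q → q* = 77, p* = 49.5.
At q = 26: demand price = 88 − 0.5·26 = 75; supply price = 11 + 0.5·26 = 24.
Δq = 77 − 26 = 51; wedge = 75 − 24 = 51.
The triangle = ½ × 51 × 51 = £1300.50.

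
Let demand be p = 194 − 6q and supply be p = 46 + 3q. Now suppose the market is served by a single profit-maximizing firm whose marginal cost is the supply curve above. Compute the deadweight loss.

Competitive equilibrium: 194 − 6q = 46 + 3q → q* = 16.4444, p* = 95.3333.
Marginal revenue: MR = 194 − 12q. Set MR = MC: 194 − 12q = 46 + 3q → q_m = 9.8667.
Price p_m = 194 − 6·9.8667 = 134.7998; MC(q_m) = 46 + 3·9.8667 = 75.6001.
Competitive q* = 16.4444, so Δq = 6.5777; wedge = 134.7998 − 75.6001 = 59.1997.
Welfare loss = ½ × 6.5777 × 59.1997 = 194.70.

194.70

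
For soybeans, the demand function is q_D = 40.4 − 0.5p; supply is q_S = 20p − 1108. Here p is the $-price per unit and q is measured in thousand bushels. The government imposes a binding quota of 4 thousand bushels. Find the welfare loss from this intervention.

$72.16 thousand

In inverse form: demand p = 80.8 − 2q, supply p = 55.4 + 0.05q.
Competitive equilibrium: 80.8 − 2q = 55.4 + 0.05q → q* = 12.3902, p* = 56.0195.
At q = 4: demand price = 80.8 − 2·4 = 72.8; supply price = 55.4 + 0.05·4 = 55.6.
Δq = 12.3902 − 4 = 8.3902; wedge = 72.8 − 55.6 = 17.2.
Welfare loss = ½ × 8.3902 × 17.2 = $72.16 thousand.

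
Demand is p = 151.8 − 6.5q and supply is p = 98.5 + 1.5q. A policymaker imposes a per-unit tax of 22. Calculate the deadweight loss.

30.25

Competitive equilibrium: 151.8 − 6.5q = 98.5 + 1.5q → q* = 6.6625, p* = 108.4938.
With the tax, the buyer price exceeds the seller price by 22: (151.8 − 6.5q) − (98.5 + 1.5q) = 22 → q' = 3.9125.
Δq = 6.6625 − 3.9125 = 2.75; the wedge equals the tax, 22.
Welfare loss = ½ × 2.75 × 22 = 30.25.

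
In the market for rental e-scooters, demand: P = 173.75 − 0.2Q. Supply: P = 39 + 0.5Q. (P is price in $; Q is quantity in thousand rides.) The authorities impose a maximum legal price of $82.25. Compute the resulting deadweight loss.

Competitive equilibrium: 173.75 − 0.2Q = 39 + 0.5Q → Q* = 192.5, P* = 135.25.
At the ceiling P = 82.25, quantity supplied = (82.25 − 39)/0.5 = 86.5.
Willingness to pay at Q' = 86.5: 173.75 − 0.2·86.5 = 156.45.
ΔQ = 192.5 − 86.5 = 106; wedge = 156.45 − 82.25 = 74.2.
Deadweight loss = ½ × 106 × 74.2 = $3932.60 thousand.

$3932.60 thousand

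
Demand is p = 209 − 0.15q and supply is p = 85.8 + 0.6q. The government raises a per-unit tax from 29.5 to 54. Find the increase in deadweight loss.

Competitive equilibrium: 209 − 0.15q = 85.8 + 0.6q → q* = 164.2667, p* = 184.36.
For a per-unit tax t: Δq = t/0.75, so DWL = ½·t·(t/0.75) = t²/1.5.
At t = 29.5: DWL = 580.167. At t = 54: DWL = 1944.
Increase = 1944 − 580.167 = 1363.83.

1363.83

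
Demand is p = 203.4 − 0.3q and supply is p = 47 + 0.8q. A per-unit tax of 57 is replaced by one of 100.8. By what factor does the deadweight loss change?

3.127

Competitive equilibrium: 203.4 − 0.3q = 47 + 0.8q → q* = 142.1818, p* = 160.7455.
For a per-unit tax t: Δq = t/1.1, so DWL = ½·t·(t/1.1) = t²/2.2.
At t = 57: DWL = 1476.818. At t = 100.8: DWL = 4618.473.
Ratio = (100.8/57)² = 3.127.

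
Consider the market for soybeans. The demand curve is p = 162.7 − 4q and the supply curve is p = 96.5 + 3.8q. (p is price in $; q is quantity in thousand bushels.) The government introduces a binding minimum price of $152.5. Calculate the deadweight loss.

Competitive equilibrium: 162.7 − 4q = 96.5 + 3.8q → q* = 8.4872, p* = 128.7513.
At the floor p = 152.5, quantity demanded = (162.7 − 152.5)/4 = 2.55.
Sellers' marginal cost at q' = 2.55: 96.5 + 3.8·2.55 = 106.19.
Δq = 8.4872 − 2.55 = 5.9372; wedge = 152.5 − 106.19 = 46.31.
The triangle = ½ × 5.9372 × 46.31 = $137.48 thousand.

$137.48 thousand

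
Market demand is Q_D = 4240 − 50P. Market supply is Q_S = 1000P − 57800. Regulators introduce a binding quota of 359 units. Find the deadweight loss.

In inverse form: demand P = 84.8 − 0.02Q, supply P = 57.8 + 0.001Q.
Competitive equilibrium: 84.8 − 0.02Q = 57.8 + 0.001Q → Q* = 1285.7143, P* = 59.0857.
At Q = 359: demand price = 84.8 − 0.02·359 = 77.62; supply price = 57.8 + 0.001·359 = 58.159.
ΔQ = 1285.7143 − 359 = 926.7143; wedge = 77.62 − 58.159 = 19.461.
DWL = ½ × 926.7143 × 19.461 = 9017.39.

9017.39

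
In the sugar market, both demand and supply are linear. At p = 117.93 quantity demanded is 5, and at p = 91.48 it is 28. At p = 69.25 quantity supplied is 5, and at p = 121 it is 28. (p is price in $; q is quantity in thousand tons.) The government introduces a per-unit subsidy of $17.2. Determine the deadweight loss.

Demand slope = (91.48 − 117.93)/(28 − 5) = −1.15, so p = 123.68 − 1.15q.
Supply slope = (121 − 69.25)/(28 − 5) = 2.25, so p = 58 + 2.25q.
Competitive equilibrium: 123.68 − 1.15q = 58 + 2.25q → q* = 19.3176, p* = 101.4647.
The subsidy lowers effective supply by 17.2: p = 40.8 + 2.25q.
New quantity: 123.68 − 1.15q = 40.8 + 2.25q → q' = 24.3765.
Overproduction Δq = 24.3765 − 19.3176 = 5.0589; wedge = subsidy = 17.2.
Welfare loss = ½ × 5.0589 × 17.2 = $43.51 thousand.

$43.51 thousand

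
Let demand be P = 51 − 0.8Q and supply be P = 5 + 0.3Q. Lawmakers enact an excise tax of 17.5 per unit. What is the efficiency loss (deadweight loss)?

Competitive equilibrium: 51 − 0.8Q = 5 + 0.3Q → Q* = 41.8182, P* = 17.5455.
With the tax, the buyer price exceeds the seller price by 17.5: (51 − 0.8Q) − (5 + 0.3Q) = 17.5 → Q' = 25.9091.
ΔQ = 41.8182 − 25.9091 = 15.9091; the wedge equals the tax, 17.5.
Welfare loss = ½ × 15.9091 × 17.5 = 139.20.

139.20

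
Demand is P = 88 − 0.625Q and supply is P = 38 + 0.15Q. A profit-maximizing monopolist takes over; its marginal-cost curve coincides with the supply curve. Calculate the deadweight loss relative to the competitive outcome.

321.45

Competitive equilibrium: 88 − 0.625Q = 38 + 0.15Q → Q* = 64.5161, P* = 47.6774.
Marginal revenue: MR = 88 − 1.25Q. Set MR = MC: 88 − 1.25Q = 38 + 0.15Q → Q_m = 35.7143.
Price P_m = 88 − 0.625·35.7143 = 65.6786; MC(Q_m) = 38 + 0.15·35.7143 = 43.3571.
Competitive Q* = 64.5161, so ΔQ = 28.8018; wedge = 65.6786 − 43.3571 = 22.3215.
DWL = ½ × 28.8018 × 22.3215 = 321.45.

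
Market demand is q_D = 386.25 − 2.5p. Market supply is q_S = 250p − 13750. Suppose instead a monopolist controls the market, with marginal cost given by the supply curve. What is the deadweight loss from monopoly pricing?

3032.79

In inverse form: demand p = 154.5 − 0.4q, supply p = 55 + 0.004q.
Competitive equilibrium: 154.5 − 0.4q = 55 + 0.004q → q* = 246.2871, p* = 55.9851.
Marginal revenue: MR = 154.5 − 0.8q. Set MR = MC: 154.5 − 0.8q = 55 + 0.004q → q_m = 123.7562.
Price p_m = 154.5 − 0.4·123.7562 = 104.9975; MC(q_m) = 55 + 0.004·123.7562 = 55.495.
Competitive q* = 246.2871, so Δq = 122.5309; wedge = 104.9975 − 55.495 = 49.5025.
Welfare loss = ½ × 122.5309 × 49.5025 = 3032.79.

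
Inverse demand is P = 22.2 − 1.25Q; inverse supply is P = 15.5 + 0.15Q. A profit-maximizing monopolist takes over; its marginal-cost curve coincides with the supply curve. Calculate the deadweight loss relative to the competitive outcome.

Competitive equilibrium: 22.2 − 1.25Q = 15.5 + 0.15Q → Q* = 4.7857, P* = 16.2179.
Marginal revenue: MR = 22.2 − 2.5Q. Set MR = MC: 22.2 − 2.5Q = 15.5 + 0.15Q → Q_m = 2.5283.
Price P_m = 22.2 − 1.25·2.5283 = 19.0396; MC(Q_m) = 15.5 + 0.15·2.5283 = 15.8792.
Competitive Q* = 4.7857, so ΔQ = 2.2574; wedge = 19.0396 − 15.8792 = 3.1604.
Deadweight loss = ½ × 2.2574 × 3.1604 = 3.57.

3.57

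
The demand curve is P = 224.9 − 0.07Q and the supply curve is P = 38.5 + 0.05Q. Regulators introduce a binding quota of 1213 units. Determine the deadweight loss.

Competitive equilibrium: 224.9 − 0.07Q = 38.5 + 0.05Q → Q* = 1553.3333, P* = 116.1667.
At Q = 1213: demand price = 224.9 − 0.07·1213 = 139.99; supply price = 38.5 + 0.05·1213 = 99.15.
ΔQ = 1553.3333 − 1213 = 340.3333; wedge = 139.99 − 99.15 = 40.84.
DWL = ½ × 340.3333 × 40.84 = 6949.61.

6949.61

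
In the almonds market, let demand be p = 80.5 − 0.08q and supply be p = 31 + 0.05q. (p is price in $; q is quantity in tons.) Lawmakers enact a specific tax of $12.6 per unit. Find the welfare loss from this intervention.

$610.62

Competitive equilibrium: 80.5 − 0.08q = 31 + 0.05q → q* = 380.76923, p* = 50.03846.
With the tax, the buyer price exceeds the seller price by 12.6: (80.5 − 0.08q) − (31 + 0.05q) = 12.6 → q' = 283.84615.
Δq = 380.76923 − 283.84615 = 96.92308; the wedge equals the tax, 12.6.
The triangle = ½ × 96.92308 × 12.6 = $610.62.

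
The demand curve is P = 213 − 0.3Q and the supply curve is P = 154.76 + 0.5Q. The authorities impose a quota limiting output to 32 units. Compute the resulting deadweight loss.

Competitive equilibrium: 213 − 0.3Q = 154.76 + 0.5Q → Q* = 72.8, P* = 191.16.
At Q = 32: demand price = 213 − 0.3·32 = 203.4; supply price = 154.76 + 0.5·32 = 170.76.
ΔQ = 72.8 − 32 = 40.8; wedge = 203.4 − 170.76 = 32.64.
DWL = ½ × 40.8 × 32.64 = 665.856.

665.856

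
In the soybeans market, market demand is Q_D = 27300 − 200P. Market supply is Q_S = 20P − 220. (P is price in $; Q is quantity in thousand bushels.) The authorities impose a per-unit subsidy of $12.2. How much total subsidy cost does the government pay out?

$30544.36 thousand

In inverse form: demand P = 136.5 − 0.005Q, supply P = 11 + 0.05Q.
Competitive equilibrium: 136.5 − 0.005Q = 11 + 0.05Q → Q* = 2281.8182, P* = 125.0909.
The subsidy lowers effective supply by 12.2: P = 0.05Q − 1.2.
New quantity: 136.5 − 0.005Q = 0.05Q − 1.2 → Q' = 2503.6364.
Total subsidy cost = 12.2 × 2503.6364 = $30544.36 thousand.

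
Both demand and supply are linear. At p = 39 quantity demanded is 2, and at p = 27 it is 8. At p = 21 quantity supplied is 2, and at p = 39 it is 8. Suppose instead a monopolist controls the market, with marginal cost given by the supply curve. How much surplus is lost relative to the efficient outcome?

6.40

Demand slope = (27 − 39)/(8 − 2) = −2, so p = 43 − 2q.
Supply slope = (39 − 21)/(8 − 2) = 3, so p = 15 + 3q.
Competitive equilibrium: 43 − 2q = 15 + 3q → q* = 5.6, p* = 31.8.
Marginal revenue: MR = 43 − 4q. Set MR = MC: 43 − 4q = 15 + 3q → q_m = 4.
Price p_m = 43 − 2·4 = 35; MC(q_m) = 15 + 3·4 = 27.
Competitive q* = 5.6, so Δq = 1.6; wedge = 35 − 27 = 8.
The triangle = ½ × 1.6 × 8 = 6.40.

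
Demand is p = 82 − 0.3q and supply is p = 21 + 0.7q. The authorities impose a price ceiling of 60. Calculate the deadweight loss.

13.97

Competitive equilibrium: 82 − 0.3q = 21 + 0.7q → q* = 61, p* = 63.7.
At the ceiling p = 60, quantity supplied = (60 − 21)/0.7 = 55.7143.
Willingness to pay at q' = 55.7143: 82 − 0.3·55.7143 = 65.2857.
Δq = 61 − 55.7143 = 5.2857; wedge = 65.2857 − 60 = 5.2857.
Deadweight loss = ½ × 5.2857 × 5.2857 = 13.97.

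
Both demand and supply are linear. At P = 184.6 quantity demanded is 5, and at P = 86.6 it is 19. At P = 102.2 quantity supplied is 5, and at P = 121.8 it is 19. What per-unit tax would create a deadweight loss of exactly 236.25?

63

Demand slope = (86.6 − 184.6)/(19 − 5) = −7, so P = 219.6 − 7Q.
Supply slope = (121.8 − 102.2)/(19 − 5) = 1.4, so P = 95.2 + 1.4Q.
Competitive equilibrium: 219.6 − 7Q = 95.2 + 1.4Q → Q* = 14.8095, P* = 115.9333.
A tax t gives ΔQ = t/8.4 and wedge t, so DWL = t²/16.8.
t²/16.8 = 236.25 → t² = 3969 → t = 63.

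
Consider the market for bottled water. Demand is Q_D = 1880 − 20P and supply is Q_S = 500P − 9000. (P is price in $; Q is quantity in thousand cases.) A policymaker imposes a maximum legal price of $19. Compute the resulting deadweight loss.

In inverse form: demand P = 94 − 0.05Q, supply P = 18 + 0.002Q.
Competitive equilibrium: 94 − 0.05Q = 18 + 0.002Q → Q* = 1461.5385, P* = 20.9231.
At the ceiling P = 19, quantity supplied = (19 − 18)/0.002 = 500.
Willingness to pay at Q' = 500: 94 − 0.05·500 = 69.
ΔQ = 1461.5385 − 500 = 961.5385; wedge = 69 − 19 = 50.
Welfare loss = ½ × 961.5385 × 50 = $24038.46 thousand.

$24038.46 thousand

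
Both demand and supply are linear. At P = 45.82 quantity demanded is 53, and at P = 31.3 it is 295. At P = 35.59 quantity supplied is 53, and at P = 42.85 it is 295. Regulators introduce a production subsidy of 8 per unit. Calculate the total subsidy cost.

Demand slope = (31.3 − 45.82)/(295 − 53) = −0.06, so P = 49 − 0.06Q.
Supply slope = (42.85 − 35.59)/(295 − 53) = 0.03, so P = 34 + 0.03Q.
Competitive equilibrium: 49 − 0.06Q = 34 + 0.03Q → Q* = 166.6667, P* = 39.
The subsidy lowers effective supply by 8: P = 26 + 0.03Q.
New quantity: 49 − 0.06Q = 26 + 0.03Q → Q' = 255.5556.
Total subsidy cost = 8 × 255.5556 = 2044.44.

2044.44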